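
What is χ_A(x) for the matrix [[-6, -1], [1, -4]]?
χ_A(x) = (x + 5)^2

xI - A = [[x + 6, 1], [-1, x + 4]].

Expanding det(xI - A) along the first row:
det(xI - A) = + (x + 6)·det([[x + 4]]) - (1)·det([[-1]]).

Evaluating gives χ_A(x) = x^2 + 10x + 25 = (x + 5)^2.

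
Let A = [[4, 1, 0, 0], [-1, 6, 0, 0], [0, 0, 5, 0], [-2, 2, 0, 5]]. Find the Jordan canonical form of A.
The characteristic polynomial is det(xI - A) = (x - 5)^4, so the eigenvalues are 5 (algebraic multiplicity 4).

For λ = 5: rank(A - 5I) = 1, rank((A - 5I)^2) = 0. The eigenspace has dimension 4 - 1 = 3, so there are 3 Jordan blocks; the rank sequence gives block sizes [2, 1, 1].

Assembling the blocks gives the Jordan form J above.

J = [[5, 1, 0, 0], [0, 5, 0, 0], [0, 0, 5, 0], [0, 0, 0, 5]]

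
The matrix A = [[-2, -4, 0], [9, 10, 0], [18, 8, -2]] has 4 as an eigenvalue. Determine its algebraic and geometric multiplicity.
The characteristic polynomial is (x - 4)^2(x + 2), so the factor x - 4 appears with exponent 2: the algebraic multiplicity is 2.

rank(A - 4I) = 2, so the eigenspace has dimension 3 - 2 = 1: the geometric multiplicity is 1.

Since 1 < 2, A is not diagonalizable.

algebraic multiplicity 2, geometric multiplicity 1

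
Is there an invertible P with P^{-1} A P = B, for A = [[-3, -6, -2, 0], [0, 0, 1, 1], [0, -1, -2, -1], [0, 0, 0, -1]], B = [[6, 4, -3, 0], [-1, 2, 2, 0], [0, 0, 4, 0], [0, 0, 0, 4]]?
No.

trace(A) = -6 but trace(B) = 16. The trace is a similarity invariant, so A and B are not similar.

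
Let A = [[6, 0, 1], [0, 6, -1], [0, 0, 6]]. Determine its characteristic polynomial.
xI - A = [[x - 6, 0, -1], [0, x - 6, 1], [0, 0, x - 6]].

Expanding det(xI - A) along the first row:
det(xI - A) = + (x - 6)·det([[x - 6, 1], [0, x - 6]]) - (0)·det([[0, 1], [0, x - 6]]) + (-1)·det([[0, x - 6], [0, 0]]).

Evaluating gives χ_A(x) = x^3 - 18x^2 + 108x - 216 = (x - 6)^3.

χ_A(x) = (x - 6)^3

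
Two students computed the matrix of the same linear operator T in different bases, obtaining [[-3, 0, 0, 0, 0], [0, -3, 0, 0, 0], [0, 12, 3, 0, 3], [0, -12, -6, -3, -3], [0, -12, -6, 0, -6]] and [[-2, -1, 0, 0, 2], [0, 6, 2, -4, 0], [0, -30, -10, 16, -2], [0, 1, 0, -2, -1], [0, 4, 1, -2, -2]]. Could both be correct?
trace(A) = -12 but trace(B) = -10. The trace is a similarity invariant, so A and B are not similar.

No.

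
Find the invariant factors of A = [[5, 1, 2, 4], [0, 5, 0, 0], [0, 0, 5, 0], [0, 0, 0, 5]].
The Jordan structure of A has elementary divisors (x - 5)^2, (x - 5), (x - 5). Arranging the block sizes at each eigenvalue in decreasing order and taking row products gives the invariant factors.

Invariant factors (smallest first, each dividing the next): x - 5, x - 5, (x - 5)^2.

Check: the last factor (x - 5)^2 is the minimal polynomial, and the product (x - 5)^4 is the characteristic polynomial.

x - 5, x - 5, (x - 5)^2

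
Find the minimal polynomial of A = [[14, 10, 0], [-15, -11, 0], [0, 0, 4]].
The characteristic polynomial factors as (x - 4)^2(x + 1). The minimal polynomial is ∏(x - λ)^{k_λ} where k_λ is the size of the largest Jordan block at λ.

For λ = -1: rank(A + I) = 2, and the largest Jordan block has size 1 (the smallest k with rank((A + I)^k) = rank((A + I)^(k+1))).
For λ = 4: rank(A - 4I) = 1, and the largest Jordan block has size 1 (the smallest k with rank((A - 4I)^k) = rank((A - 4I)^(k+1))).

So m_A(x) = (x - 4)(x + 1).

m_A(x) = (x - 4)(x + 1)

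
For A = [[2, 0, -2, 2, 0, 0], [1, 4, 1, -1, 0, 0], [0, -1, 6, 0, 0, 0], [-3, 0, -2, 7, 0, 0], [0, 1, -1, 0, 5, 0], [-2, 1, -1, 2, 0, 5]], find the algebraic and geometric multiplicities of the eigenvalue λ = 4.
algebraic multiplicity 1, geometric multiplicity 1

The characteristic polynomial is (x - 5)^5(x - 4), so the factor x - 4 appears with exponent 1: the algebraic multiplicity is 1.

rank(A - 4I) = 5, so the eigenspace has dimension 6 - 5 = 1: the geometric multiplicity is 1.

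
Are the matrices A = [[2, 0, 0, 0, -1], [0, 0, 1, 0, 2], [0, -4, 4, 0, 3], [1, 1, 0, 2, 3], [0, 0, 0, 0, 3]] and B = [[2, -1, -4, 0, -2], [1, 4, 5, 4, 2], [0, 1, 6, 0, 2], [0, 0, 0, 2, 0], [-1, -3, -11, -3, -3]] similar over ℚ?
Two matrices over a field are similar if and only if they have the same invariant factors.

Both A and B have characteristic polynomial (x - 3)(x - 2)^4 and minimal polynomial (x - 3)(x - 2)^3. Computing further, both have invariant factors x - 2, (x - 3)(x - 2)^3. Hence A and B are similar.

Yes.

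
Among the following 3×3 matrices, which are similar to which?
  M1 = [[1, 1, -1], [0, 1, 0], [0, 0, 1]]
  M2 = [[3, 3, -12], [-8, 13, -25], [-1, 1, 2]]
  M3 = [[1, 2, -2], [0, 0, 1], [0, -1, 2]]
2 classes: {M1, M3}, {M2}

Characteristic polynomials: χ_{M1} = (x - 1)^3, χ_{M2} = (x - 6)^3, χ_{M3} = (x - 1)^3.

{M1, M3}: invariant factors x - 1, (x - 1)^2.

{M2}: invariant factors (x - 6)^3.

Matrices are similar if and only if their invariant-factor lists agree; the partition into similarity classes is {M1, M3}, {M2}.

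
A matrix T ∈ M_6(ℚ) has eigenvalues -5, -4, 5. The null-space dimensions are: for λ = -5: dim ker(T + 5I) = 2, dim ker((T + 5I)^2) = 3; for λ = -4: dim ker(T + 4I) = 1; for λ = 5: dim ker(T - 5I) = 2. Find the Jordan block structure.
λ = -5: successive nullity increments [2, 1] count blocks of size ≥ k; block sizes are [2, 1].
λ = -4: successive nullity increments [1] count blocks of size ≥ k; block sizes are [1].
λ = 5: successive nullity increments [2] count blocks of size ≥ k; block sizes are [1, 1].

Jordan blocks: (-5, 2), (-5, 1), (-4, 1), (5, 1), (5, 1)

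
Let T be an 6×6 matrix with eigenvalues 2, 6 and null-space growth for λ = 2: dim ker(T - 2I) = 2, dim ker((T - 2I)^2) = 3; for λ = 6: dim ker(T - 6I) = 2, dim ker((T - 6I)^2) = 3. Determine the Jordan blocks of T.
λ = 2: successive nullity increments [2, 1] count blocks of size ≥ k; block sizes are [2, 1].
λ = 6: successive nullity increments [2, 1] count blocks of size ≥ k; block sizes are [2, 1].

Jordan blocks: (2, 2), (2, 1), (6, 2), (6, 1)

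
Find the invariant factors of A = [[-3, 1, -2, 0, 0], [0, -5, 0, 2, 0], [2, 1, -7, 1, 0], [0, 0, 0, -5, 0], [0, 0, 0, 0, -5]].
x + 5, (x + 5)^2, (x + 5)^2

The Jordan structure of A has elementary divisors (x + 5)^2, (x + 5)^2, (x + 5). Arranging the block sizes at each eigenvalue in decreasing order and taking row products gives the invariant factors.

Invariant factors (smallest first, each dividing the next): x + 5, (x + 5)^2, (x + 5)^2.

Check: the last factor (x + 5)^2 is the minimal polynomial, and the product (x + 5)^5 is the characteristic polynomial.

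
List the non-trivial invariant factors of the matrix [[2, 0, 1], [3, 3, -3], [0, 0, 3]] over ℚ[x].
The Jordan structure of A has elementary divisors (x - 2), (x - 3), (x - 3). Arranging the block sizes at each eigenvalue in decreasing order and taking row products gives the invariant factors.

Invariant factors (smallest first, each dividing the next): x - 3, (x - 3)(x - 2).

Check: the last factor (x - 3)(x - 2) is the minimal polynomial, and the product (x - 3)^2(x - 2) is the characteristic polynomial.

x - 3, (x - 3)(x - 2)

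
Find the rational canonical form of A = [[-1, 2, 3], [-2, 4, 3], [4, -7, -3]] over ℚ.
The invariant factors of A (the non-unit diagonal entries of the Smith normal form of xI - A over ℚ[x]) are x^3 + 3, each dividing the next. The characteristic polynomial is their product, x^3 + 3.

The rational canonical form is the block-diagonal matrix of companion matrices C(f_i):
R = [[0, 0, -3], [1, 0, 0], [0, 1, 0]].

Note the characteristic polynomial does not split into linear factors over ℚ, so A has no Jordan form over ℚ; the rational canonical form exists over any field.

R = [[0, 0, -3], [1, 0, 0], [0, 1, 0]]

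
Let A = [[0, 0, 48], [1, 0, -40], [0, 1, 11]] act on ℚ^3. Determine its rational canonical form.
R = [[0, 0, 48], [1, 0, -40], [0, 1, 11]]

The invariant factors of A (the non-unit diagonal entries of the Smith normal form of xI - A over ℚ[x]) are (x - 4)^2(x - 3), each dividing the next. The characteristic polynomial is their product, (x - 4)^2(x - 3).

The rational canonical form is the block-diagonal matrix of companion matrices C(f_i):
R = [[0, 0, 48], [1, 0, -40], [0, 1, 11]].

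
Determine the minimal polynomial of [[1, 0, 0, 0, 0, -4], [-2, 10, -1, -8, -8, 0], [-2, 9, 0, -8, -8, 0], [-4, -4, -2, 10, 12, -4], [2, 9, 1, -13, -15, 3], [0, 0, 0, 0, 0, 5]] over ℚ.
m_A(x) = (x - 5)^2(x - 1)^2(x + 2)

The characteristic polynomial factors as (x - 5)^2(x - 1)^3(x + 2). The minimal polynomial is ∏(x - λ)^{k_λ} where k_λ is the size of the largest Jordan block at λ.

For λ = -2: rank(A + 2I) = 5, and the largest Jordan block has size 1 (the smallest k with rank((A + 2I)^k) = rank((A + 2I)^(k+1))).
For λ = 1: rank(A - I) = 4, and the largest Jordan block has size 2 (the smallest k with rank((A - I)^k) = rank((A - I)^(k+1))).
For λ = 5: rank(A - 5I) = 5, and the largest Jordan block has size 2 (the smallest k with rank((A - 5I)^k) = rank((A - 5I)^(k+1))).

So m_A(x) = (x - 5)^2(x - 1)^2(x + 2).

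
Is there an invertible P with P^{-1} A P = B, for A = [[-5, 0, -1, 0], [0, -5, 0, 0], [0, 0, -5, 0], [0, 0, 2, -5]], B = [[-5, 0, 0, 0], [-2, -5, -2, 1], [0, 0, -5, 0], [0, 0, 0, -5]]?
Two matrices over a field are similar if and only if they have the same invariant factors.

Both A and B have characteristic polynomial (x + 5)^4 and minimal polynomial (x + 5)^2. Computing further, both have invariant factors x + 5, x + 5, (x + 5)^2. Hence A and B are similar.

Yes.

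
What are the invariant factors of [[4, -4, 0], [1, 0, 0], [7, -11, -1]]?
The Jordan structure of A has elementary divisors (x + 1), (x - 2)^2. Arranging the block sizes at each eigenvalue in decreasing order and taking row products gives the invariant factors.

Invariant factors (smallest first, each dividing the next): (x - 2)^2(x + 1).

Check: the last factor (x - 2)^2(x + 1) is the minimal polynomial, and the product (x - 2)^2(x + 1) is the characteristic polynomial.

(x - 2)^2(x + 1)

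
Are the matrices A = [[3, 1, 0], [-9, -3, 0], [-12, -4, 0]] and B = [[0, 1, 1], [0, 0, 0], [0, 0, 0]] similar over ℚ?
Two matrices over a field are similar if and only if they have the same invariant factors.

Both A and B have characteristic polynomial x^3 and minimal polynomial x^2. Computing further, both have invariant factors x, x^2. Hence A and B are similar.

Yes.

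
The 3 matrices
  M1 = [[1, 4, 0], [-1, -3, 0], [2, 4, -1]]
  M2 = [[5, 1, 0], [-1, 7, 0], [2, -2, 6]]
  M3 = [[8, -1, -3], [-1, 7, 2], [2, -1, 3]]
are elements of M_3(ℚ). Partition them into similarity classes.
3 classes: {M1}, {M2}, {M3}

Characteristic polynomials: χ_{M1} = (x + 1)^3, χ_{M2} = (x - 6)^3, χ_{M3} = (x - 6)^3.

{M1}: invariant factors x + 1, (x + 1)^2.

{M2}: invariant factors x - 6, (x - 6)^2.

{M3}: invariant factors (x - 6)^3.

Matrices are similar if and only if their invariant-factor lists agree; the partition into similarity classes is {M1}, {M2}, {M3}.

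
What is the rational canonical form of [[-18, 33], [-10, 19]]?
The invariant factors of A (the non-unit diagonal entries of the Smith normal form of xI - A over ℚ[x]) are (x - 4)(x + 3), each dividing the next. The characteristic polynomial is their product, (x - 4)(x + 3).

The rational canonical form is the block-diagonal matrix of companion matrices C(f_i):
R = [[0, 12], [1, 1]].

R = [[0, 12], [1, 1]]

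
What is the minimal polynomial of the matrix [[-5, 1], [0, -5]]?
The characteristic polynomial factors as (x + 5)^2. The minimal polynomial is ∏(x - λ)^{k_λ} where k_λ is the size of the largest Jordan block at λ.

For λ = -5: rank(A + 5I) = 1, and the largest Jordan block has size 2 (the smallest k with rank((A + 5I)^k) = rank((A + 5I)^(k+1))).

So m_A(x) = (x + 5)^2.

m_A(x) = (x + 5)^2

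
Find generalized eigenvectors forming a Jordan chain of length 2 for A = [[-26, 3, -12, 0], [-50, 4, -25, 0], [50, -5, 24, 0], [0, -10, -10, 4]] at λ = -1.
v_1 = [[3, 6, -5, 2]]^T, v_2 = [[3, 5, -5, 0]]^T

We seek v_1 ∈ ker((A + I)^2) \ ker(A + I), then set v_{i+1} = (A + I) v_i.

One such chain is v_1 = [[3, 6, -5, 2]]^T, v_2 = [[3, 5, -5, 0]]^T. Check: (A + I) v_2 = [[0, 0, 0, 0]]^T = 0.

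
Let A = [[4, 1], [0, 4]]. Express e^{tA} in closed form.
A has Jordan form J = [[4, 1], [0, 4]] with A = PJP^{-1}, so e^{tA} = P e^{tJ} P^{-1}.

For a Jordan block J_k(λ), e^{tJ_k(λ)} = e^{λt} · (I + tN + t^2 N^2/2! + ... + t^{k-1} N^{k-1}/(k-1)!) where N is the nilpotent superdiagonal part.

Assembling the blocks and conjugating back gives the entries of e^{tA} as shown above.

e^{tA} = [[e^{4*t}, t*e^{4*t}], [0, e^{4*t}]]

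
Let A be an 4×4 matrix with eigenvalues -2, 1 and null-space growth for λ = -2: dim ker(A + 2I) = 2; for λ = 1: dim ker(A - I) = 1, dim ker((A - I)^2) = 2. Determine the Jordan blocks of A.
λ = -2: successive nullity increments [2] count blocks of size ≥ k; block sizes are [1, 1].
λ = 1: successive nullity increments [1, 1] count blocks of size ≥ k; block sizes are [2].

Jordan blocks: (-2, 1), (-2, 1), (1, 2)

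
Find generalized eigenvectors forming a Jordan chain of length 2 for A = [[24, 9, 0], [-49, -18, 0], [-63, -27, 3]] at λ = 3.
v_1 = [[1, -2, -3]]^T, v_2 = [[3, -7, -9]]^T

We seek v_1 ∈ ker((A - 3I)^2) \ ker(A - 3I), then set v_{i+1} = (A - 3I) v_i.

One such chain is v_1 = [[1, -2, -3]]^T, v_2 = [[3, -7, -9]]^T. Check: (A - 3I) v_2 = [[0, 0, 0]]^T = 0.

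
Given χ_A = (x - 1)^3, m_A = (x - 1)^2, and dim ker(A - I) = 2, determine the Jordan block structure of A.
λ = 1: algebraic multiplicity 3 (exponent in χ_A), largest block size 2 (exponent in m_A), 2 blocks (geometric multiplicity). These force block sizes [2, 1].

Jordan blocks: (1, 2), (1, 1)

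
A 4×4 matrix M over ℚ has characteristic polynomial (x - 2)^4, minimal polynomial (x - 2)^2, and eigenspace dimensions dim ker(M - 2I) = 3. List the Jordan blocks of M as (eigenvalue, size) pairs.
Jordan blocks: (2, 2), (2, 1), (2, 1)

λ = 2: algebraic multiplicity 4 (exponent in χ_M), largest block size 2 (exponent in m_M), 3 blocks (geometric multiplicity). These force block sizes [2, 1, 1].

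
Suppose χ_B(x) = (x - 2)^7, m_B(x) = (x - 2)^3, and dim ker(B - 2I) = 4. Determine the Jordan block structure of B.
λ = 2: algebraic multiplicity 7 (exponent in χ_B), largest block size 3 (exponent in m_B), 4 blocks (geometric multiplicity). These force block sizes [3, 2, 1, 1].

Jordan blocks: (2, 3), (2, 2), (2, 1), (2, 1)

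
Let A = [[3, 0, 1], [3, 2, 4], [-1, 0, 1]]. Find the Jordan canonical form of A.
J = [[2, 1, 0], [0, 2, 1], [0, 0, 2]]

The characteristic polynomial is det(xI - A) = (x - 2)^3, so the eigenvalues are 2 (algebraic multiplicity 3).

For λ = 2: rank(A - 2I) = 2, rank((A - 2I)^2) = 1, rank((A - 2I)^3) = 0. The eigenspace has dimension 3 - 2 = 1, so there is 1 Jordan block; the rank sequence gives block sizes [3].

Assembling the blocks gives the Jordan form J above.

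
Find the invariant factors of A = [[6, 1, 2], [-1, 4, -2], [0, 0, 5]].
The Jordan structure of A has elementary divisors (x - 5)^2, (x - 5). Arranging the block sizes at each eigenvalue in decreasing order and taking row products gives the invariant factors.

Invariant factors (smallest first, each dividing the next): x - 5, (x - 5)^2.

Check: the last factor (x - 5)^2 is the minimal polynomial, and the product (x - 5)^3 is the characteristic polynomial.

x - 5, (x - 5)^2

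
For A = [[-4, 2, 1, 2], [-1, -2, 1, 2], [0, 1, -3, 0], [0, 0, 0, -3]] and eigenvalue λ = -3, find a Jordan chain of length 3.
v_1 = [[0, 0, 1, 0]]^T, v_2 = [[1, 1, 0, 0]]^T, v_3 = [[1, 0, 1, 0]]^T

We seek v_1 ∈ ker((A + 3I)^3) \ ker((A + 3I)^2), then set v_{i+1} = (A + 3I) v_i.

One such chain is v_1 = [[0, 0, 1, 0]]^T, v_2 = [[1, 1, 0, 0]]^T, v_3 = [[1, 0, 1, 0]]^T. Check: (A + 3I) v_3 = [[0, 0, 0, 0]]^T = 0.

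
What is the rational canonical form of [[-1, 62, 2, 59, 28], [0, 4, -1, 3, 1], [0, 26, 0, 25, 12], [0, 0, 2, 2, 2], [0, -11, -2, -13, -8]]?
R = [[-1, 0, 0, 0, 0], [0, 0, 0, 0, 4], [0, 1, 0, 0, 8], [0, 0, 1, 0, 3], [0, 0, 0, 1, -2]]

The invariant factors of A (the non-unit diagonal entries of the Smith normal form of xI - A over ℚ[x]) are x + 1, (x - 2)(x + 1)^2(x + 2), each dividing the next. The characteristic polynomial is their product, (x - 2)(x + 1)^3(x + 2).

The rational canonical form is the block-diagonal matrix of companion matrices C(f_i):
R = [[-1, 0, 0, 0, 0], [0, 0, 0, 0, 4], [0, 1, 0, 0, 8], [0, 0, 1, 0, 3], [0, 0, 0, 1, -2]].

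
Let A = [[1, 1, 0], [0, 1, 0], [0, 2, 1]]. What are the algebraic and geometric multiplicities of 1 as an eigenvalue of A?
algebraic multiplicity 3, geometric multiplicity 2

The characteristic polynomial is (x - 1)^3, so the factor x - 1 appears with exponent 3: the algebraic multiplicity is 3.

rank(A - I) = 1, so the eigenspace has dimension 3 - 1 = 2: the geometric multiplicity is 2.

Since 2 < 3, A is not diagonalizable.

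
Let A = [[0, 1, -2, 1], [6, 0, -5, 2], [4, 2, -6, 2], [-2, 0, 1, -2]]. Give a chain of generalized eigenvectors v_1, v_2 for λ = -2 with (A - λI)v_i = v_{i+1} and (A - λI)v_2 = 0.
We seek v_1 ∈ ker((A + 2I)^2) \ ker(A + 2I), then set v_{i+1} = (A + 2I) v_i.

One such chain is v_1 = [[0, 1, 0, 0]]^T, v_2 = [[1, 2, 2, 0]]^T. Check: (A + 2I) v_2 = [[0, 0, 0, 0]]^T = 0.

v_1 = [[0, 1, 0, 0]]^T, v_2 = [[1, 2, 2, 0]]^T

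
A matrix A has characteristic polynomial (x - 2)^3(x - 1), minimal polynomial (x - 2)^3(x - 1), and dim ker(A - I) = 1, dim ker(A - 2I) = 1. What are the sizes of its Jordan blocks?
λ = 1: algebraic multiplicity 1 (exponent in χ_A), largest block size 1 (exponent in m_A), 1 block (geometric multiplicity). This forces block sizes [1].
λ = 2: algebraic multiplicity 3 (exponent in χ_A), largest block size 3 (exponent in m_A), 1 block (geometric multiplicity). This forces block sizes [3].

Jordan blocks: (1, 1), (2, 3)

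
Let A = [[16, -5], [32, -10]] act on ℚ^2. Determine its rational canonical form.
The invariant factors of A (the non-unit diagonal entries of the Smith normal form of xI - A over ℚ[x]) are x(x - 6), each dividing the next. The characteristic polynomial is their product, x(x - 6).

The rational canonical form is the block-diagonal matrix of companion matrices C(f_i):
R = [[0, 0], [1, 6]].

R = [[0, 0], [1, 6]]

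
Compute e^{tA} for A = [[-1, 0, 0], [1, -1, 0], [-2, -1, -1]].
A has Jordan form J = [[-1, 1, 0], [0, -1, 1], [0, 0, -1]] with A = PJP^{-1}, so e^{tA} = P e^{tJ} P^{-1}.

For a Jordan block J_k(λ), e^{tJ_k(λ)} = e^{λt} · (I + tN + t^2 N^2/2! + ... + t^{k-1} N^{k-1}/(k-1)!) where N is the nilpotent superdiagonal part.

Assembling the blocks and conjugating back gives the entries of e^{tA} as shown above.

e^{tA} = [[e^{-t}, 0, 0], [t*e^{-t}, e^{-t}, 0], [t*(-t - 4)*e^{-t}/2, -t*e^{-t}, e^{-t}]]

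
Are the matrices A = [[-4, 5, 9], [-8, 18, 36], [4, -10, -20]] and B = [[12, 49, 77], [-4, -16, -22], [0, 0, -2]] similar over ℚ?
Yes.

Two matrices over a field are similar if and only if they have the same invariant factors.

Both A and B have characteristic polynomial (x + 2)^3 and minimal polynomial (x + 2)^2. Computing further, both have invariant factors x + 2, (x + 2)^2. Hence A and B are similar.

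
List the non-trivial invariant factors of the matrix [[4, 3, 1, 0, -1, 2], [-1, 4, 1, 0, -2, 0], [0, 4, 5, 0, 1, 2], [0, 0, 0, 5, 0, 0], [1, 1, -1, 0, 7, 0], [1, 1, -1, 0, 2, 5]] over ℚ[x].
x - 5, x - 5, x - 5, (x - 5)^3

The Jordan structure of A has elementary divisors (x - 5)^3, (x - 5), (x - 5), (x - 5). Arranging the block sizes at each eigenvalue in decreasing order and taking row products gives the invariant factors.

Invariant factors (smallest first, each dividing the next): x - 5, x - 5, x - 5, (x - 5)^3.

Check: the last factor (x - 5)^3 is the minimal polynomial, and the product (x - 5)^6 is the characteristic polynomial.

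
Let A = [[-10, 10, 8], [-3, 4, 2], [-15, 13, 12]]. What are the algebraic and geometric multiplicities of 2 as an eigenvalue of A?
algebraic multiplicity 3, geometric multiplicity 1

The characteristic polynomial is (x - 2)^3, so the factor x - 2 appears with exponent 3: the algebraic multiplicity is 3.

rank(A - 2I) = 2, so the eigenspace has dimension 3 - 2 = 1: the geometric multiplicity is 1.

Since 1 < 3, A is not diagonalizable.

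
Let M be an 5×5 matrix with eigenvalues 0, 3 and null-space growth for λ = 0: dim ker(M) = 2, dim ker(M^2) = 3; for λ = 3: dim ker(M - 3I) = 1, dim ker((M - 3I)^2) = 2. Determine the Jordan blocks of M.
λ = 0: successive nullity increments [2, 1] count blocks of size ≥ k; block sizes are [2, 1].
λ = 3: successive nullity increments [1, 1] count blocks of size ≥ k; block sizes are [2].

Jordan blocks: (0, 2), (0, 1), (3, 2)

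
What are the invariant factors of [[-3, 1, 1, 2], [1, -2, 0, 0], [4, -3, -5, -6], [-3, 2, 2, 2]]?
x + 2, (x + 2)^3

The Jordan structure of A has elementary divisors (x + 2)^3, (x + 2). Arranging the block sizes at each eigenvalue in decreasing order and taking row products gives the invariant factors.

Invariant factors (smallest first, each dividing the next): x + 2, (x + 2)^3.

Check: the last factor (x + 2)^3 is the minimal polynomial, and the product (x + 2)^4 is the characteristic polynomial.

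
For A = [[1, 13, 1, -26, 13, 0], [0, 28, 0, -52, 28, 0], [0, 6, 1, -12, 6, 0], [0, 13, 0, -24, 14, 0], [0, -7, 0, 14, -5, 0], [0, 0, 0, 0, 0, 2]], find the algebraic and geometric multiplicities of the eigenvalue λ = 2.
The characteristic polynomial is (x - 2)^3(x - 1)^2(x + 5), so the factor x - 2 appears with exponent 3: the algebraic multiplicity is 3.

rank(A - 2I) = 4, so the eigenspace has dimension 6 - 4 = 2: the geometric multiplicity is 2.

Since 2 < 3, A is not diagonalizable.

algebraic multiplicity 3, geometric multiplicity 2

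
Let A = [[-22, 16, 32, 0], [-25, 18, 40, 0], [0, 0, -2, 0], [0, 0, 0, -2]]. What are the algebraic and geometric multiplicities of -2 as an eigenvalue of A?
algebraic multiplicity 4, geometric multiplicity 3

The characteristic polynomial is (x + 2)^4, so the factor x + 2 appears with exponent 4: the algebraic multiplicity is 4.

rank(A + 2I) = 1, so the eigenspace has dimension 4 - 1 = 3: the geometric multiplicity is 3.

Since 3 < 4, A is not diagonalizable.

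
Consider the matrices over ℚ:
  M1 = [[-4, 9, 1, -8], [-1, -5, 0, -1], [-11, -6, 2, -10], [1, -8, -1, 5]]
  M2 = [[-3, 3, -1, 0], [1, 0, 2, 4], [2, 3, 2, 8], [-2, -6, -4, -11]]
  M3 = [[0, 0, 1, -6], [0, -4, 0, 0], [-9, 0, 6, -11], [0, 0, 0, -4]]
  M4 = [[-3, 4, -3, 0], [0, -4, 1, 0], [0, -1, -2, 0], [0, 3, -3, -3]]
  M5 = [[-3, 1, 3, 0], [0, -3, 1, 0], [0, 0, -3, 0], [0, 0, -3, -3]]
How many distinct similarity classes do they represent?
Characteristic polynomials: χ_{M1} = (x - 3)^2(x + 4)^2, χ_{M2} = (x + 3)^4, χ_{M3} = (x - 3)^2(x + 4)^2, χ_{M4} = (x + 3)^4, χ_{M5} = (x + 3)^4.

{M1}: invariant factors (x - 3)^2(x + 4)^2.

{M2, M4, M5}: invariant factors x + 3, (x + 3)^3.

{M3}: invariant factors x + 4, (x - 3)^2(x + 4).

Matrices are similar if and only if their invariant-factor lists agree; the partition into similarity classes is {M1}, {M2, M4, M5}, {M3}.

3 classes: {M1}, {M2, M4, M5}, {M3}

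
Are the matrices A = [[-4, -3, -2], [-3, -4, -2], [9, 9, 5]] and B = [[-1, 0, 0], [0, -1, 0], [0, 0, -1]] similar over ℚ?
Both have characteristic polynomial (x + 1)^3, but the minimal polynomial of A is (x + 1)^2 while the minimal polynomial of B is x + 1. The minimal polynomial is a similarity invariant, so A and B are not similar.

No.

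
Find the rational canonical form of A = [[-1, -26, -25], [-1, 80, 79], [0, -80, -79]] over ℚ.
The invariant factors of A (the non-unit diagonal entries of the Smith normal form of xI - A over ℚ[x]) are (x - 6)(x + 3)^2, each dividing the next. The characteristic polynomial is their product, (x - 6)(x + 3)^2.

The rational canonical form is the block-diagonal matrix of companion matrices C(f_i):
R = [[0, 0, 54], [1, 0, 27], [0, 1, 0]].

R = [[0, 0, 54], [1, 0, 27], [0, 1, 0]]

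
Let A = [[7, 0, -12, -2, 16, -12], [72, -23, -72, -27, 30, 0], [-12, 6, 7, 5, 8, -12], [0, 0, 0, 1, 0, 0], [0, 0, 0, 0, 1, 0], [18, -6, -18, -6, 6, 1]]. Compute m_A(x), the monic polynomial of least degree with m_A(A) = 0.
The characteristic polynomial factors as (x - 1)^4(x + 5)^2. The minimal polynomial is ∏(x - λ)^{k_λ} where k_λ is the size of the largest Jordan block at λ.

For λ = -5: rank(A + 5I) = 4, and the largest Jordan block has size 1 (the smallest k with rank((A + 5I)^k) = rank((A + 5I)^(k+1))).
For λ = 1: rank(A - I) = 3, and the largest Jordan block has size 2 (the smallest k with rank((A - I)^k) = rank((A - I)^(k+1))).

So m_A(x) = (x - 1)^2(x + 5).

m_A(x) = (x - 1)^2(x + 5)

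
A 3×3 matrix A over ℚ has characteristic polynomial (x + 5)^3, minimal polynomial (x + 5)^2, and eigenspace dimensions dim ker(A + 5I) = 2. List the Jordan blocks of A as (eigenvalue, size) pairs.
λ = -5: algebraic multiplicity 3 (exponent in χ_A), largest block size 2 (exponent in m_A), 2 blocks (geometric multiplicity). These force block sizes [2, 1].

Jordan blocks: (-5, 2), (-5, 1)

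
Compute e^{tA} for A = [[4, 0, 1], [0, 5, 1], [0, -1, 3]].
A has Jordan form J = [[4, 1, 0], [0, 4, 1], [0, 0, 4]] with A = PJP^{-1}, so e^{tA} = P e^{tJ} P^{-1}.

For a Jordan block J_k(λ), e^{tJ_k(λ)} = e^{λt} · (I + tN + t^2 N^2/2! + ... + t^{k-1} N^{k-1}/(k-1)!) where N is the nilpotent superdiagonal part.

Assembling the blocks and conjugating back gives the entries of e^{tA} as shown above.

e^{tA} = [[e^{4*t}, -t^2*e^{4*t}/2, t*(2 - t)*e^{4*t}/2], [0, (t + 1)*e^{4*t}, t*e^{4*t}], [0, -t*e^{4*t}, (1 - t)*e^{4*t}]]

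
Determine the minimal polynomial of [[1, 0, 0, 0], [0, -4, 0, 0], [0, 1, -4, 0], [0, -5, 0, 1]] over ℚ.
The characteristic polynomial factors as (x - 1)^2(x + 4)^2. The minimal polynomial is ∏(x - λ)^{k_λ} where k_λ is the size of the largest Jordan block at λ.

For λ = -4: rank(A + 4I) = 3, and the largest Jordan block has size 2 (the smallest k with rank((A + 4I)^k) = rank((A + 4I)^(k+1))).
For λ = 1: rank(A - I) = 2, and the largest Jordan block has size 1 (the smallest k with rank((A - I)^k) = rank((A - I)^(k+1))).

So m_A(x) = (x - 1)(x + 4)^2.

m_A(x) = (x - 1)(x + 4)^2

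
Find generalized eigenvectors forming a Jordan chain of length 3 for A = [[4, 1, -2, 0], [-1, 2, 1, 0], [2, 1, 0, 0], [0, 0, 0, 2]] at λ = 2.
We seek v_1 ∈ ker((A - 2I)^3) \ ker((A - 2I)^2), then set v_{i+1} = (A - 2I) v_i.

One such chain is v_1 = [[-2, 0, -1, 2]]^T, v_2 = [[-2, 1, -2, 0]]^T, v_3 = [[1, 0, 1, 0]]^T. Check: (A - 2I) v_3 = [[0, 0, 0, 0]]^T = 0.

v_1 = [[-2, 0, -1, 2]]^T, v_2 = [[-2, 1, -2, 0]]^T, v_3 = [[1, 0, 1, 0]]^T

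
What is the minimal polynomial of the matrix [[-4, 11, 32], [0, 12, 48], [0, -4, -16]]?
m_A(x) = x(x + 4)^2

The characteristic polynomial factors as x(x + 4)^2. The minimal polynomial is ∏(x - λ)^{k_λ} where k_λ is the size of the largest Jordan block at λ.

For λ = -4: rank(A + 4I) = 2, and the largest Jordan block has size 2 (the smallest k with rank((A + 4I)^k) = rank((A + 4I)^(k+1))).
For λ = 0: rank(A) = 2, and the largest Jordan block has size 1 (the smallest k with rank(A^k) = rank(A^(k+1))).

So m_A(x) = x(x + 4)^2.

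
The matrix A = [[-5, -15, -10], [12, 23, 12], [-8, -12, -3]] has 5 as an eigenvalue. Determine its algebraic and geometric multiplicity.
algebraic multiplicity 3, geometric multiplicity 2

The characteristic polynomial is (x - 5)^3, so the factor x - 5 appears with exponent 3: the algebraic multiplicity is 3.

rank(A - 5I) = 1, so the eigenspace has dimension 3 - 1 = 2: the geometric multiplicity is 2.

Since 2 < 3, A is not diagonalizable.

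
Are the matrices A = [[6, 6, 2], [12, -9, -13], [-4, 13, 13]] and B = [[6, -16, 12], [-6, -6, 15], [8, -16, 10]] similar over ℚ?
Two matrices over a field are similar if and only if they have the same invariant factors.

Both A and B have characteristic polynomial (x - 6)^2(x + 2) and minimal polynomial (x - 6)^2(x + 2). Computing further, both have invariant factors (x - 6)^2(x + 2). Hence A and B are similar.

Yes.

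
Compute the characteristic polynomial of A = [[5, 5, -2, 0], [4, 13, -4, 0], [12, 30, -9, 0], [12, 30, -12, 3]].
xI - A = [[x - 5, -5, 2, 0], [-4, x - 13, 4, 0], [-12, -30, x + 9, 0], [-12, -30, 12, x - 3]].

Expanding det(xI - A) along the first row:
det(xI - A) = + (x - 5)·det([[x - 13, 4, 0], [-30, x + 9, 0], [-30, 12, x - 3]]) - (-5)·det([[-4, 4, 0], [-12, x + 9, 0], [-12, 12, x - 3]]) + (2)·det([[-4, x - 13, 0], [-12, -30, 0], [-12, -30, x - 3]]) - (0)·det([[-4, x - 13, 4], [-12, -30, x + 9], [-12, -30, 12]]).

Evaluating gives χ_A(x) = x^4 - 12x^3 + 54x^2 - 108x + 81 = (x - 3)^4.

χ_A(x) = (x - 3)^4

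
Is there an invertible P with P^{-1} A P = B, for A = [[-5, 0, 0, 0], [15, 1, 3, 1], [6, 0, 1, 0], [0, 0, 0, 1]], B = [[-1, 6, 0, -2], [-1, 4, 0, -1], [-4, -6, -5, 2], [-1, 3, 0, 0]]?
Two matrices over a field are similar if and only if they have the same invariant factors.

Both A and B have characteristic polynomial (x - 1)^3(x + 5) and minimal polynomial (x - 1)^2(x + 5). Computing further, both have invariant factors x - 1, (x - 1)^2(x + 5). Hence A and B are similar.

Yes.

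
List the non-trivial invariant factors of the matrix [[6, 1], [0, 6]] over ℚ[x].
The Jordan structure of A has elementary divisors (x - 6)^2. Arranging the block sizes at each eigenvalue in decreasing order and taking row products gives the invariant factors.

Invariant factors (smallest first, each dividing the next): (x - 6)^2.

Check: the last factor (x - 6)^2 is the minimal polynomial, and the product (x - 6)^2 is the characteristic polynomial.

(x - 6)^2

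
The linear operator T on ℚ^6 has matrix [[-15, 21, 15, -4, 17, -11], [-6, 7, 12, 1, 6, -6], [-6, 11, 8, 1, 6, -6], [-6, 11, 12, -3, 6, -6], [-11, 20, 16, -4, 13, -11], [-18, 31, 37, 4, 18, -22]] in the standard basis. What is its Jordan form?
J = [[-4, 1, 0, 0, 0, 0], [0, -4, 0, 0, 0, 0], [0, 0, -4, 1, 0, 0], [0, 0, 0, -4, 0, 0], [0, 0, 0, 0, 2, 1], [0, 0, 0, 0, 0, 2]]

The characteristic polynomial is det(xI - A) = (x - 2)^2(x + 4)^4, so the eigenvalues are -4 (algebraic multiplicity 4), 2 (algebraic multiplicity 2).

For λ = -4: rank(A + 4I) = 4, rank((A + 4I)^2) = 2. The eigenspace has dimension 6 - 4 = 2, so there are 2 Jordan blocks; the rank sequence gives block sizes [2, 2].

For λ = 2: rank(A - 2I) = 5, rank((A - 2I)^2) = 4. The eigenspace has dimension 6 - 5 = 1, so there is 1 Jordan block; the rank sequence gives block sizes [2].

Assembling the blocks gives the Jordan form J above.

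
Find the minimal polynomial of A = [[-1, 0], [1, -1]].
m_A(x) = (x + 1)^2

The characteristic polynomial factors as (x + 1)^2. The minimal polynomial is ∏(x - λ)^{k_λ} where k_λ is the size of the largest Jordan block at λ.

For λ = -1: rank(A + I) = 1, and the largest Jordan block has size 2 (the smallest k with rank((A + I)^k) = rank((A + I)^(k+1))).

So m_A(x) = (x + 1)^2.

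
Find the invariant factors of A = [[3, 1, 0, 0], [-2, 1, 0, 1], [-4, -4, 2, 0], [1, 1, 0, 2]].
x - 2, (x - 2)^3

The Jordan structure of A has elementary divisors (x - 2)^3, (x - 2). Arranging the block sizes at each eigenvalue in decreasing order and taking row products gives the invariant factors.

Invariant factors (smallest first, each dividing the next): x - 2, (x - 2)^3.

Check: the last factor (x - 2)^3 is the minimal polynomial, and the product (x - 2)^4 is the characteristic polynomial.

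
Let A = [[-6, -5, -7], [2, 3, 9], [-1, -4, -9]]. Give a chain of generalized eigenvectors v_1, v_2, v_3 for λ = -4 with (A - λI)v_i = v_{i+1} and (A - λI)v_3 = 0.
We seek v_1 ∈ ker((A + 4I)^3) \ ker((A + 4I)^2), then set v_{i+1} = (A + 4I) v_i.

One such chain is v_1 = [[0, -1, 1]]^T, v_2 = [[-2, 2, -1]]^T, v_3 = [[1, 1, -1]]^T. Check: (A + 4I) v_3 = [[0, 0, 0]]^T = 0.

v_1 = [[0, -1, 1]]^T, v_2 = [[-2, 2, -1]]^T, v_3 = [[1, 1, -1]]^T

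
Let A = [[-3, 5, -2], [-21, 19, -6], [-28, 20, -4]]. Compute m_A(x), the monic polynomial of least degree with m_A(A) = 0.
m_A(x) = (x - 4)^2

The characteristic polynomial factors as (x - 4)^3. The minimal polynomial is ∏(x - λ)^{k_λ} where k_λ is the size of the largest Jordan block at λ.

For λ = 4: rank(A - 4I) = 1, and the largest Jordan block has size 2 (the smallest k with rank((A - 4I)^k) = rank((A - 4I)^(k+1))).

So m_A(x) = (x - 4)^2.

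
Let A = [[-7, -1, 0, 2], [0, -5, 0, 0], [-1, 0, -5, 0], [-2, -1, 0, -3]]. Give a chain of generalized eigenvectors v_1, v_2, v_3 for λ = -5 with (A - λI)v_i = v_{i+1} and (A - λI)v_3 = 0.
v_1 = [[0, 1, -1, 1]]^T, v_2 = [[1, 0, 0, 1]]^T, v_3 = [[0, 0, -1, 0]]^T

We seek v_1 ∈ ker((A + 5I)^3) \ ker((A + 5I)^2), then set v_{i+1} = (A + 5I) v_i.

One such chain is v_1 = [[0, 1, -1, 1]]^T, v_2 = [[1, 0, 0, 1]]^T, v_3 = [[0, 0, -1, 0]]^T. Check: (A + 5I) v_3 = [[0, 0, 0, 0]]^T = 0.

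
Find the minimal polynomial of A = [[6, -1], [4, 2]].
m_A(x) = (x - 4)^2

The characteristic polynomial factors as (x - 4)^2. The minimal polynomial is ∏(x - λ)^{k_λ} where k_λ is the size of the largest Jordan block at λ.

For λ = 4: rank(A - 4I) = 1, and the largest Jordan block has size 2 (the smallest k with rank((A - 4I)^k) = rank((A - 4I)^(k+1))).

So m_A(x) = (x - 4)^2.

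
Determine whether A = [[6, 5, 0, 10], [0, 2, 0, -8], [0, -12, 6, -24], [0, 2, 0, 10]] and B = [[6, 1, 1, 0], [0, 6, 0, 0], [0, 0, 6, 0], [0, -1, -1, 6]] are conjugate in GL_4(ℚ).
Two matrices over a field are similar if and only if they have the same invariant factors.

Both A and B have characteristic polynomial (x - 6)^4 and minimal polynomial (x - 6)^2. Computing further, both have invariant factors x - 6, x - 6, (x - 6)^2. Hence A and B are similar.

Yes.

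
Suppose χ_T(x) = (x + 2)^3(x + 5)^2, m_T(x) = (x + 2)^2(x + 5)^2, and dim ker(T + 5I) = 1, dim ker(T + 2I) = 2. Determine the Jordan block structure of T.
λ = -5: algebraic multiplicity 2 (exponent in χ_T), largest block size 2 (exponent in m_T), 1 block (geometric multiplicity). This forces block sizes [2].
λ = -2: algebraic multiplicity 3 (exponent in χ_T), largest block size 2 (exponent in m_T), 2 blocks (geometric multiplicity). These force block sizes [2, 1].

Jordan blocks: (-5, 2), (-2, 2), (-2, 1)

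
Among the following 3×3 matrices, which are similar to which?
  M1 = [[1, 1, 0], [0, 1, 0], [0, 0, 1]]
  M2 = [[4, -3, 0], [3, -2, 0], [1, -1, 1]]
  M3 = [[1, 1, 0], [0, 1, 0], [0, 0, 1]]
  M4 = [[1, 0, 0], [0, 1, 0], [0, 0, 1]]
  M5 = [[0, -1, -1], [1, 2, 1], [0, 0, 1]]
Characteristic polynomials: χ_{M1} = (x - 1)^3, χ_{M2} = (x - 1)^3, χ_{M3} = (x - 1)^3, χ_{M4} = (x - 1)^3, χ_{M5} = (x - 1)^3.

{M1, M2, M3, M5}: invariant factors x - 1, (x - 1)^2.

{M4}: invariant factors x - 1, x - 1, x - 1.

Matrices are similar if and only if their invariant-factor lists agree; the partition into similarity classes is {M1, M2, M3, M5}, {M4}.

2 classes: {M1, M2, M3, M5}, {M4}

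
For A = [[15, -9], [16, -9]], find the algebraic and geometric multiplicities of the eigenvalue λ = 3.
algebraic multiplicity 2, geometric multiplicity 1

The characteristic polynomial is (x - 3)^2, so the factor x - 3 appears with exponent 2: the algebraic multiplicity is 2.

rank(A - 3I) = 1, so the eigenspace has dimension 2 - 1 = 1: the geometric multiplicity is 1.

Since 1 < 2, A is not diagonalizable.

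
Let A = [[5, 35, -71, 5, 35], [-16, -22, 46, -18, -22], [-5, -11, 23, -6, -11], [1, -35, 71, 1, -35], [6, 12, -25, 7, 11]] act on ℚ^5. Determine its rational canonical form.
The invariant factors of A (the non-unit diagonal entries of the Smith normal form of xI - A over ℚ[x]) are x - 6, x^2(x - 6)^2, each dividing the next. The characteristic polynomial is their product, x^2(x - 6)^3.

The rational canonical form is the block-diagonal matrix of companion matrices C(f_i):
R = [[6, 0, 0, 0, 0], [0, 0, 0, 0, 0], [0, 1, 0, 0, 0], [0, 0, 1, 0, -36], [0, 0, 0, 1, 12]].

R = [[6, 0, 0, 0, 0], [0, 0, 0, 0, 0], [0, 1, 0, 0, 0], [0, 0, 1, 0, -36], [0, 0, 0, 1, 12]]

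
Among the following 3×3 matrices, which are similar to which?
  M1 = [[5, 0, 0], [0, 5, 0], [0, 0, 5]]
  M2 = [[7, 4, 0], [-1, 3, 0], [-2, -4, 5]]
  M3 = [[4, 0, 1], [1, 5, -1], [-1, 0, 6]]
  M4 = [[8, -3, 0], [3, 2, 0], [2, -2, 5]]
Characteristic polynomials: χ_{M1} = (x - 5)^3, χ_{M2} = (x - 5)^3, χ_{M3} = (x - 5)^3, χ_{M4} = (x - 5)^3.

{M1}: invariant factors x - 5, x - 5, x - 5.

{M2, M3, M4}: invariant factors x - 5, (x - 5)^2.

Matrices are similar if and only if their invariant-factor lists agree; the partition into similarity classes is {M1}, {M2, M3, M4}.

2 classes: {M1}, {M2, M3, M4}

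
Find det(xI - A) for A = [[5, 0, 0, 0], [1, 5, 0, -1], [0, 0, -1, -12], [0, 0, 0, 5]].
χ_A(x) = (x - 5)^3(x + 1)

xI - A = [[x - 5, 0, 0, 0], [-1, x - 5, 0, 1], [0, 0, x + 1, 12], [0, 0, 0, x - 5]].

Expanding det(xI - A) along the first row:
det(xI - A) = + (x - 5)·det([[x - 5, 0, 1], [0, x + 1, 12], [0, 0, x - 5]]) - (0)·det([[-1, 0, 1], [0, x + 1, 12], [0, 0, x - 5]]) + (0)·det([[-1, x - 5, 1], [0, 0, 12], [0, 0, x - 5]]) - (0)·det([[-1, x - 5, 0], [0, 0, x + 1], [0, 0, 0]]).

Evaluating gives χ_A(x) = x^4 - 14x^3 + 60x^2 - 50x - 125 = (x - 5)^3(x + 1).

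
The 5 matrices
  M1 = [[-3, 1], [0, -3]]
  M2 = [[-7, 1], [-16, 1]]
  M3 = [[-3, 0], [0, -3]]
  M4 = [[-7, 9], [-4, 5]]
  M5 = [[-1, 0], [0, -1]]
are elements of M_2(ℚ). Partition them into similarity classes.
Characteristic polynomials: χ_{M1} = (x + 3)^2, χ_{M2} = (x + 3)^2, χ_{M3} = (x + 3)^2, χ_{M4} = (x + 1)^2, χ_{M5} = (x + 1)^2.

{M1, M2}: invariant factors (x + 3)^2.

{M3}: invariant factors x + 3, x + 3.

{M4}: invariant factors (x + 1)^2.

{M5}: invariant factors x + 1, x + 1.

Matrices are similar if and only if their invariant-factor lists agree; the partition into similarity classes is {M1, M2}, {M3}, {M4}, {M5}.

4 classes: {M1, M2}, {M3}, {M4}, {M5}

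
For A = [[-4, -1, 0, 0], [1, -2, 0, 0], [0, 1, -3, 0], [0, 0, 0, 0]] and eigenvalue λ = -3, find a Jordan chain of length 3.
We seek v_1 ∈ ker((A + 3I)^3) \ ker((A + 3I)^2), then set v_{i+1} = (A + 3I) v_i.

One such chain is v_1 = [[1, 0, 0, 0]]^T, v_2 = [[-1, 1, 0, 0]]^T, v_3 = [[0, 0, 1, 0]]^T. Check: (A + 3I) v_3 = [[0, 0, 0, 0]]^T = 0.

v_1 = [[1, 0, 0, 0]]^T, v_2 = [[-1, 1, 0, 0]]^T, v_3 = [[0, 0, 1, 0]]^T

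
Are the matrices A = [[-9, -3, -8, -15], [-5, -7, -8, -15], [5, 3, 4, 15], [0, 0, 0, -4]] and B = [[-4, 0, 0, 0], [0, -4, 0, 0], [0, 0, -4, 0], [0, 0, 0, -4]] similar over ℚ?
No.

Both have characteristic polynomial (x + 4)^4, but the minimal polynomial of A is (x + 4)^2 while the minimal polynomial of B is x + 4. The minimal polynomial is a similarity invariant, so A and B are not similar.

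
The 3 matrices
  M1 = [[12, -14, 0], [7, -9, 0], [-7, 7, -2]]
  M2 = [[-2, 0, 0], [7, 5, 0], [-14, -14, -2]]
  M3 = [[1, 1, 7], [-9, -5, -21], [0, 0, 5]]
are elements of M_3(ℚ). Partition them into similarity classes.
2 classes: {M1, M2}, {M3}

Characteristic polynomials: χ_{M1} = (x - 5)(x + 2)^2, χ_{M2} = (x - 5)(x + 2)^2, χ_{M3} = (x - 5)(x + 2)^2.

{M1, M2}: invariant factors x + 2, (x - 5)(x + 2).

{M3}: invariant factors (x - 5)(x + 2)^2.

Matrices are similar if and only if their invariant-factor lists agree; the partition into similarity classes is {M1, M2}, {M3}.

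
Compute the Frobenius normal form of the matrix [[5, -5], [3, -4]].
R = [[0, 5], [1, 1]]

The invariant factors of A (the non-unit diagonal entries of the Smith normal form of xI - A over ℚ[x]) are x^2 - x - 5, each dividing the next. The characteristic polynomial is their product, x^2 - x - 5.

The rational canonical form is the block-diagonal matrix of companion matrices C(f_i):
R = [[0, 5], [1, 1]].

Note the characteristic polynomial does not split into linear factors over ℚ, so A has no Jordan form over ℚ; the rational canonical form exists over any field.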